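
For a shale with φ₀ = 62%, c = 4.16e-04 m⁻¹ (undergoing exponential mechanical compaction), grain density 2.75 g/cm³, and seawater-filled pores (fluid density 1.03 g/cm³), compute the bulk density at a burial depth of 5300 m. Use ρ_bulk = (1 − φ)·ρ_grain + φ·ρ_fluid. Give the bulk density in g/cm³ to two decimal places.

Working in km (1 km = 1000 m; c in km⁻¹ = c in m⁻¹ × 1000):
Porosity at depth: φ = 0.62·exp(−0.416×5.3) = 0.62×0.1103 = 0.0684
Bulk density: ρ_b = (1−φ)ρ_g + φ·ρ_f = 0.9316×2.75 + 0.0684×1.03
       = 2.562 + 0.070 = 2.632 g/cm³

2.63 g/cm³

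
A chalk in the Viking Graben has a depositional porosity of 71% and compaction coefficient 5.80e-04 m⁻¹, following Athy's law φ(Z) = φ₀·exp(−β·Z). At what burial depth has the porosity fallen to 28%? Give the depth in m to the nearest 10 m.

Working in km (1 km = 1000 m; β in km⁻¹ = β in m⁻¹ × 1000):
Invert Athy's law: Z = ln(φ₀/φ) / β
Z = ln(0.71/0.28) / 0.58 = ln(2.536) / 0.58 = 0.9305 / 0.58 = 1.604 km

1600 m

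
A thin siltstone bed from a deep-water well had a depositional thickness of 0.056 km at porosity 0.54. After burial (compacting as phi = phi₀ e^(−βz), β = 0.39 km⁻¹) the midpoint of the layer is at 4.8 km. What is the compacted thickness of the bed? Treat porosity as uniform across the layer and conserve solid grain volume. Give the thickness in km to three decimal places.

Porosity at 4.8 km: phi = 0.54·exp(−0.39×4.8) = 0.0831
Solid-volume conservation: h(1−phi) = h₀(1−phi₀) ⇒ h = h₀·(1−phi₀)/(1−phi)
h = 0.056 × (1 − 0.54)/(1 − 0.0831) = 0.056 × 0.5017 = 0.0281 km

0.028 km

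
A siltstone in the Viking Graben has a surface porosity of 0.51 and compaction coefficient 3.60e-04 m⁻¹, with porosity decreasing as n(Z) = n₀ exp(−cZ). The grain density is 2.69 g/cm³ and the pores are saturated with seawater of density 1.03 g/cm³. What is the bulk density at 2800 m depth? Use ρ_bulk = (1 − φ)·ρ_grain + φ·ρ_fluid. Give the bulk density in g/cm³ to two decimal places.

Working in km (1 km = 1000 m; c in km⁻¹ = c in m⁻¹ × 1000):
Porosity at depth: n = 0.51·exp(−0.36×2.8) = 0.51×0.3649 = 0.1861
Bulk density: ρ_b = (1−n)ρ_g + n·ρ_f = 0.8139×2.69 + 0.1861×1.03
       = 2.189 + 0.192 = 2.381 g/cm³

2.38 g/cm³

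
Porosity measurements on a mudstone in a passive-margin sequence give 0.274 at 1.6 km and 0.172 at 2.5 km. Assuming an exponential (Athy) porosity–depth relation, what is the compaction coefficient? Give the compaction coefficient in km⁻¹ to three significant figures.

Athy: φ(Z) = φ₀ e^(−βZ) ⇒ φ₁/φ₂ = e^{β(Z₂−Z₁)} ⇒ β = ln(φ₁/φ₂)/(Z₂−Z₁)
β = ln(0.274/0.172) / (2.5 − 1.6) = ln(1.593) / 0.9 = 0.4656 / 0.9 = 0.5174 km⁻¹

0.517 km⁻¹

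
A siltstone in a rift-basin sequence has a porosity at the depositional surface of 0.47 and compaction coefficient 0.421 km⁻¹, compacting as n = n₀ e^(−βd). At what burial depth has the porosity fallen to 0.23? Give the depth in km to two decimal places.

1.70 km

Invert Athy's law: d = ln(n₀/n) / β
d = ln(0.47/0.23) / 0.421 = ln(2.043) / 0.421 = 0.7147 / 0.421 = 1.698 km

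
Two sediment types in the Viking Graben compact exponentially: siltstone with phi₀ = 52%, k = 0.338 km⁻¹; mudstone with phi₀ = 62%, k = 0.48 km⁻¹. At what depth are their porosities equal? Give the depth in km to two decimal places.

1.24 km

Set phi₀ₐ e^(−kₐZ) = phi₀ᵦ e^(−kᵦZ) ⇒ ln(phi₀ₐ/phi₀ᵦ) = (kₐ − kᵦ)·Z
Z = ln(0.52/0.62) / (0.338 − 0.48) = -0.1759 / -0.142 = 1.239 km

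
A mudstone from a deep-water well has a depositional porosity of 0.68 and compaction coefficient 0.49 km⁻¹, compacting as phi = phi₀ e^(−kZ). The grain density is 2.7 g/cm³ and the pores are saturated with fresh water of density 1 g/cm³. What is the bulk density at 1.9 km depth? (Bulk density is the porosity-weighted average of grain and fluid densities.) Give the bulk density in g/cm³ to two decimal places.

Porosity at depth: phi = 0.68·exp(−0.49×1.9) = 0.68×0.3942 = 0.2680
Bulk density: ρ_b = (1−phi)ρ_g + phi·ρ_f = 0.7320×2.7 + 0.2680×1
       = 1.976 + 0.268 = 2.244 g/cm³

2.24 g/cm³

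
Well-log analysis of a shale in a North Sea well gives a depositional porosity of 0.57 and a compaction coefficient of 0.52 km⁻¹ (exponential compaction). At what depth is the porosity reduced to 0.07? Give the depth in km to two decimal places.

Invert Athy's law: z = ln(n₀/n) / c
z = ln(0.57/0.07) / 0.52 = ln(8.143) / 0.52 = 2.0971 / 0.52 = 4.033 km

4.03 km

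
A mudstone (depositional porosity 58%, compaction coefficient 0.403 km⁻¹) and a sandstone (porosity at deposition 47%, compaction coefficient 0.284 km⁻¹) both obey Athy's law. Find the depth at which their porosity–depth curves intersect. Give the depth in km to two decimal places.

Set φ₀ₐ e^(−kₐz) = φ₀ᵦ e^(−kᵦz) ⇒ ln(φ₀ₐ/φ₀ᵦ) = (kₐ − kᵦ)·z
z = ln(0.58/0.47) / (0.403 − 0.284) = 0.2103 / 0.119 = 1.767 km

1.77 km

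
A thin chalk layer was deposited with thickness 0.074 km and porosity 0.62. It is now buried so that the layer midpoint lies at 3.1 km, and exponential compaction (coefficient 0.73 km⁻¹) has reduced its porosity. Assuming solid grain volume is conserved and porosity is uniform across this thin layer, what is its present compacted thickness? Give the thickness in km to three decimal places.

0.030 km

Porosity at 3.1 km: φ = 0.62·exp(−0.73×3.1) = 0.0645
Solid-volume conservation: h(1−φ) = h₀(1−φ₀) ⇒ h = h₀·(1−φ₀)/(1−φ)
h = 0.074 × (1 − 0.62)/(1 − 0.0645) = 0.074 × 0.4062 = 0.0301 km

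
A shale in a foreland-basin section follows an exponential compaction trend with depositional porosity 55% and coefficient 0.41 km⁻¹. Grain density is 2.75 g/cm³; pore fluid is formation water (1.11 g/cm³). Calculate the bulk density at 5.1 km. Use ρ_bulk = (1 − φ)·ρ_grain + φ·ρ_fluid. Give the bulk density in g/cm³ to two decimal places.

2.64 g/cm³

Porosity at depth: n = 0.55·exp(−0.41×5.1) = 0.55×0.1236 = 0.0680
Bulk density: ρ_b = (1−n)ρ_g + n·ρ_f = 0.9320×2.75 + 0.0680×1.11
       = 2.563 + 0.075 = 2.639 g/cm³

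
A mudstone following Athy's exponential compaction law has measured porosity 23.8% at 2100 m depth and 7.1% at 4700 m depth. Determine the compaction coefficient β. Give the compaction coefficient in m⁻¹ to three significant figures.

0.000465 m⁻¹

Working in km (1 km = 1000 m; β in km⁻¹ = β in m⁻¹ × 1000):
Athy: phi(d) = phi₀ e^(−βd) ⇒ phi₁/phi₂ = e^{β(d₂−d₁)} ⇒ β = ln(phi₁/phi₂)/(d₂−d₁)
β = ln(0.238/0.071) / (4.7 − 2.1) = ln(3.352) / 2.6 = 1.2096 / 2.6 = 0.4652 km⁻¹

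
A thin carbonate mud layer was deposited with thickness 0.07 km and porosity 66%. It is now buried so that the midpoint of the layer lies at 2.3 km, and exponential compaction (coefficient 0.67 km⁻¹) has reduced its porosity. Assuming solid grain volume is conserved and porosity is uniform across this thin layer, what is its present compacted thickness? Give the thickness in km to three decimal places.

Porosity at 2.3 km: n = 0.66·exp(−0.67×2.3) = 0.1414
Solid-volume conservation: h(1−n) = h₀(1−n₀) ⇒ h = h₀·(1−n₀)/(1−n)
h = 0.07 × (1 − 0.66)/(1 − 0.1414) = 0.07 × 0.3960 = 0.0277 km

0.028 km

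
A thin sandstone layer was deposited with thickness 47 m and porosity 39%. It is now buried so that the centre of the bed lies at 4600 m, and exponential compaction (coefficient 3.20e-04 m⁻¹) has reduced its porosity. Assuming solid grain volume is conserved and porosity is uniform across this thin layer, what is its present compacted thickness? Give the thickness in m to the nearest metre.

Working in km (1 km = 1000 m; β in km⁻¹ = β in m⁻¹ × 1000):
Porosity at 4.6 km: φ = 0.39·exp(−0.32×4.6) = 0.0895
Solid-volume conservation: h(1−φ) = h₀(1−φ₀) ⇒ h = h₀·(1−φ₀)/(1−φ)
h = 0.047 × (1 − 0.39)/(1 − 0.0895) = 0.047 × 0.6700 = 0.0315 km

31 m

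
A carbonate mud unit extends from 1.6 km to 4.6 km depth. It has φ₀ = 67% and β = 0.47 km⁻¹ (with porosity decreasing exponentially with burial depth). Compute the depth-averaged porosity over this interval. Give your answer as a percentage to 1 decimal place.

⟨φ⟩ = (1/(Z₂−Z₁)) ∫ φ₀ e^(−βZ) dZ = φ₀·(e^(−β·Z₁) − e^(−β·Z₂)) / (β·(Z₂−Z₁))
e^(−0.47×1.6) = 0.4714; e^(−0.47×4.6) = 0.1151
⟨φ⟩ = 0.67 × (0.4714 − 0.1151) / (0.47 × 3) = 0.67 × 0.2527 = 0.1693

16.9%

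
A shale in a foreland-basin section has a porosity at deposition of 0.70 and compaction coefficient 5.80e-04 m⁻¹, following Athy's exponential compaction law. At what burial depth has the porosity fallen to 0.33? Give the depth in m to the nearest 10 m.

Working in km (1 km = 1000 m; k in km⁻¹ = k in m⁻¹ × 1000):
Invert Athy's law: d = ln(φ₀/φ) / k
d = ln(0.7/0.33) / 0.58 = ln(2.121) / 0.58 = 0.7520 / 0.58 = 1.297 km

1300 m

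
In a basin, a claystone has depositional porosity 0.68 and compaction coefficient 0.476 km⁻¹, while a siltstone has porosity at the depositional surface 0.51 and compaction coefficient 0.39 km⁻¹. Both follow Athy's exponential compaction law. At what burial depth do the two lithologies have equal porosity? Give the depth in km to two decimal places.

3.35 km

Set phi₀ₐ e^(−kₐz) = phi₀ᵦ e^(−kᵦz) ⇒ ln(phi₀ₐ/phi₀ᵦ) = (kₐ − kᵦ)·z
z = ln(0.68/0.51) / (0.476 − 0.39) = 0.2877 / 0.086 = 3.345 km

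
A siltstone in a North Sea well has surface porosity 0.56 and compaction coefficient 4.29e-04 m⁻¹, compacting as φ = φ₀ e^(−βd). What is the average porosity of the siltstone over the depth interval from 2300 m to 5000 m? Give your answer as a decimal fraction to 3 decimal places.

0.124

Working in km (1 km = 1000 m; β in km⁻¹ = β in m⁻¹ × 1000):
⟨φ⟩ = (1/(d₂−d₁)) ∫ φ₀ e^(−βd) dd = φ₀·(e^(−β·d₁) − e^(−β·d₂)) / (β·(d₂−d₁))
e^(−0.429×2.3) = 0.3728; e^(−0.429×5) = 0.1171
⟨φ⟩ = 0.56 × (0.3728 − 0.1171) / (0.429 × 2.7) = 0.56 × 0.2208 = 0.1236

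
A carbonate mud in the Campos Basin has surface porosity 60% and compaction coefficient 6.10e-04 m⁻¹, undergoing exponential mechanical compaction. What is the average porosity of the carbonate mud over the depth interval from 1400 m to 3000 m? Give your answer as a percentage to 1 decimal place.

Working in km (1 km = 1000 m; c in km⁻¹ = c in m⁻¹ × 1000):
⟨phi⟩ = (1/(z₂−z₁)) ∫ phi₀ e^(−cz) dz = phi₀·(e^(−c·z₁) − e^(−c·z₂)) / (c·(z₂−z₁))
e^(−0.61×1.4) = 0.4257; e^(−0.61×3) = 0.1604
⟨phi⟩ = 0.6 × (0.4257 − 0.1604) / (0.61 × 1.6) = 0.6 × 0.2718 = 0.1631

16.3%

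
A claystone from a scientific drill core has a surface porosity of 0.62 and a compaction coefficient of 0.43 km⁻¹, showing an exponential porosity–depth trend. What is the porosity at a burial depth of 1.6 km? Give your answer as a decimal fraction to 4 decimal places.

0.3116

n = n₀·exp(−β·Z) = 0.62 × exp(−0.43 × 1.6) = 0.62 × exp(−0.688)
  = 0.62 × 0.5026 = 0.3116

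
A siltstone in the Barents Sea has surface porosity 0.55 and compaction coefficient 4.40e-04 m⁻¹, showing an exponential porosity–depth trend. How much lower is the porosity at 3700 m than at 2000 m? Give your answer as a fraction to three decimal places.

0.120

Working in km (1 km = 1000 m; β in km⁻¹ = β in m⁻¹ × 1000):
phi(2) = 0.55·e^(−0.44×2) = 0.2281
phi(3.7) = 0.55·e^(−0.44×3.7) = 0.1080
Δphi = 0.2281 − 0.1080 = 0.1202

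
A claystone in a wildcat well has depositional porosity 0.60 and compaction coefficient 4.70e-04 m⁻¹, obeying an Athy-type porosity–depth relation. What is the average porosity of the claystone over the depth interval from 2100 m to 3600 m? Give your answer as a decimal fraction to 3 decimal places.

0.160

Working in km (1 km = 1000 m; k in km⁻¹ = k in m⁻¹ × 1000):
⟨phi⟩ = (1/(z₂−z₁)) ∫ phi₀ e^(−kz) dz = phi₀·(e^(−k·z₁) − e^(−k·z₂)) / (k·(z₂−z₁))
e^(−0.47×2.1) = 0.3727; e^(−0.47×3.6) = 0.1842
⟨phi⟩ = 0.6 × (0.3727 − 0.1842) / (0.47 × 1.5) = 0.6 × 0.2674 = 0.1605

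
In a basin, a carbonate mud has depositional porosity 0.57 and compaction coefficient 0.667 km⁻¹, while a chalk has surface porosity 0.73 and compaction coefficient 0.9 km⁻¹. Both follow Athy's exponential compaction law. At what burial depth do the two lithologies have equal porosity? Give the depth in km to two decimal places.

Set φ₀ₐ e^(−kₐd) = φ₀ᵦ e^(−kᵦd) ⇒ ln(φ₀ₐ/φ₀ᵦ) = (kₐ − kᵦ)·d
d = ln(0.57/0.73) / (0.667 − 0.9) = -0.2474 / -0.233 = 1.062 km

1.06 km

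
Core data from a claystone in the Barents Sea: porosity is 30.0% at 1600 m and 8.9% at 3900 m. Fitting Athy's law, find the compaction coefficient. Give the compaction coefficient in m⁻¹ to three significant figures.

0.000528 m⁻¹

Working in km (1 km = 1000 m; β in km⁻¹ = β in m⁻¹ × 1000):
Athy: φ(z) = φ₀ e^(−βz) ⇒ φ₁/φ₂ = e^{β(z₂−z₁)} ⇒ β = ln(φ₁/φ₂)/(z₂−z₁)
β = ln(0.3/0.089) / (3.9 − 1.6) = ln(3.371) / 2.3 = 1.2151 / 2.3 = 0.5283 km⁻¹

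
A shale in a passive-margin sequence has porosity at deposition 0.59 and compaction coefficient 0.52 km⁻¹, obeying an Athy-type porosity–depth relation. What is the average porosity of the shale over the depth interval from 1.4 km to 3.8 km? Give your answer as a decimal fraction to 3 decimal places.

0.163

⟨phi⟩ = (1/(Z₂−Z₁)) ∫ phi₀ e^(−kZ) dZ = phi₀·(e^(−k·Z₁) − e^(−k·Z₂)) / (k·(Z₂−Z₁))
e^(−0.52×1.4) = 0.4829; e^(−0.52×3.8) = 0.1386
⟨phi⟩ = 0.59 × (0.4829 − 0.1386) / (0.52 × 2.4) = 0.59 × 0.2758 = 0.1627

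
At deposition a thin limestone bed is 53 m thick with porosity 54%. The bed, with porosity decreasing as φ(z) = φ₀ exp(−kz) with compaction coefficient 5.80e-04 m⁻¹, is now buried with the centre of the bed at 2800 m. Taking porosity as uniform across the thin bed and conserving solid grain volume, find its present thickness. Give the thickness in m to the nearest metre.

27 m

Working in km (1 km = 1000 m; k in km⁻¹ = k in m⁻¹ × 1000):
Porosity at 2.8 km: φ = 0.54·exp(−0.58×2.8) = 0.1064
Solid-volume conservation: h(1−φ) = h₀(1−φ₀) ⇒ h = h₀·(1−φ₀)/(1−φ)
h = 0.053 × (1 − 0.54)/(1 − 0.1064) = 0.053 × 0.5148 = 0.0273 km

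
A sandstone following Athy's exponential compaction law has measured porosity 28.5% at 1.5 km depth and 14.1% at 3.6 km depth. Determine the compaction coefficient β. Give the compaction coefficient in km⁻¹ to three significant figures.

0.335 km⁻¹

Athy: φ(z) = φ₀ e^(−βz) ⇒ φ₁/φ₂ = e^{β(z₂−z₁)} ⇒ β = ln(φ₁/φ₂)/(z₂−z₁)
β = ln(0.285/0.141) / (3.6 − 1.5) = ln(2.021) / 2.1 = 0.7037 / 2.1 = 0.3351 km⁻¹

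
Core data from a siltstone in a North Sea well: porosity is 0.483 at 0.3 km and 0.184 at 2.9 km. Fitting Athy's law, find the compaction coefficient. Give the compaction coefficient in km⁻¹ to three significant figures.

0.371 km⁻¹

Athy: phi(z) = phi₀ e^(−βz) ⇒ phi₁/phi₂ = e^{β(z₂−z₁)} ⇒ β = ln(phi₁/phi₂)/(z₂−z₁)
β = ln(0.483/0.184) / (2.9 − 0.3) = ln(2.625) / 2.6 = 0.9651 / 2.6 = 0.3712 km⁻¹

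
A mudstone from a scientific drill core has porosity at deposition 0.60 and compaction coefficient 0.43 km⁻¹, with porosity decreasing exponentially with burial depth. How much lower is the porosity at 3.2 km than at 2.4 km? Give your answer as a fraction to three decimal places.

0.062

n(2.4) = 0.6·e^(−0.43×2.4) = 0.2138
n(3.2) = 0.6·e^(−0.43×3.2) = 0.1516
Δn = 0.2138 − 0.1516 = 0.0622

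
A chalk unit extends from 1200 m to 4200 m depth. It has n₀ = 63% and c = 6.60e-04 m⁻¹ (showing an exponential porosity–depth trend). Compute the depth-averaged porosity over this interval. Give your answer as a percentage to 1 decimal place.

12.4%

Working in km (1 km = 1000 m; c in km⁻¹ = c in m⁻¹ × 1000):
⟨n⟩ = (1/(z₂−z₁)) ∫ n₀ e^(−cz) dz = n₀·(e^(−c·z₁) − e^(−c·z₂)) / (c·(z₂−z₁))
e^(−0.66×1.2) = 0.4529; e^(−0.66×4.2) = 0.0625
⟨n⟩ = 0.63 × (0.4529 − 0.0625) / (0.66 × 3) = 0.63 × 0.1972 = 0.1242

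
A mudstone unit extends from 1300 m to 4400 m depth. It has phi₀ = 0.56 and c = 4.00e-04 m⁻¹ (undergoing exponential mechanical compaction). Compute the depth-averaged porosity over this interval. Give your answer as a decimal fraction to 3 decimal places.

Working in km (1 km = 1000 m; c in km⁻¹ = c in m⁻¹ × 1000):
⟨phi⟩ = (1/(d₂−d₁)) ∫ phi₀ e^(−cd) dd = phi₀·(e^(−c·d₁) − e^(−c·d₂)) / (c·(d₂−d₁))
e^(−0.4×1.3) = 0.5945; e^(−0.4×4.4) = 0.1720
⟨phi⟩ = 0.56 × (0.5945 − 0.1720) / (0.4 × 3.1) = 0.56 × 0.3407 = 0.1908

0.191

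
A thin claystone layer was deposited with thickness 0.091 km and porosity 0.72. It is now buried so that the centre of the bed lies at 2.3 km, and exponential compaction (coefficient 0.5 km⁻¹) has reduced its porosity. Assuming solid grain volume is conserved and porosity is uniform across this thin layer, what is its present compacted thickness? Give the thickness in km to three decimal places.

0.033 km

Porosity at 2.3 km: phi = 0.72·exp(−0.5×2.3) = 0.2280
Solid-volume conservation: h(1−phi) = h₀(1−phi₀) ⇒ h = h₀·(1−phi₀)/(1−phi)
h = 0.091 × (1 − 0.72)/(1 − 0.2280) = 0.091 × 0.3627 = 0.0330 km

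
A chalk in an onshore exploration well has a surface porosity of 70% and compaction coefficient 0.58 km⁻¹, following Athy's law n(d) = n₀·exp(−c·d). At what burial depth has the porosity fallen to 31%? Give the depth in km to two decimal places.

Invert Athy's law: d = ln(n₀/n) / c
d = ln(0.7/0.31) / 0.58 = ln(2.258) / 0.58 = 0.8145 / 0.58 = 1.404 km

1.40 km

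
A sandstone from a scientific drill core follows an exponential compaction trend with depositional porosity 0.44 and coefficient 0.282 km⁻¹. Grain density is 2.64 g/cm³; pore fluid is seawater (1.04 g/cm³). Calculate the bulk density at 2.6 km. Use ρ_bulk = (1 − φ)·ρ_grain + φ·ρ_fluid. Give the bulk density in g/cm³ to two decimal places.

Porosity at depth: n = 0.44·exp(−0.282×2.6) = 0.44×0.4804 = 0.2114
Bulk density: ρ_b = (1−n)ρ_g + n·ρ_f = 0.7886×2.64 + 0.2114×1.04
       = 2.082 + 0.220 = 2.302 g/cm³

2.30 g/cm³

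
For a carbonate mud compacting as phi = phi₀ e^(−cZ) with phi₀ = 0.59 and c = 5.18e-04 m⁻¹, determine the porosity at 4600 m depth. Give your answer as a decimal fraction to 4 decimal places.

Working in km (1 km = 1000 m; c in km⁻¹ = c in m⁻¹ × 1000):
phi = phi₀·exp(−c·Z) = 0.59 × exp(−0.518 × 4.6) = 0.59 × exp(−2.383)
  = 0.59 × 0.0923 = 0.0545

0.0545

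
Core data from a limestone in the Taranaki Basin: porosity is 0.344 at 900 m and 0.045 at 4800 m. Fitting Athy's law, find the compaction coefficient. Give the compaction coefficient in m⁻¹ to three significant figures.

Working in km (1 km = 1000 m; β in km⁻¹ = β in m⁻¹ × 1000):
Athy: φ(Z) = φ₀ e^(−βZ) ⇒ φ₁/φ₂ = e^{β(Z₂−Z₁)} ⇒ β = ln(φ₁/φ₂)/(Z₂−Z₁)
β = ln(0.344/0.045) / (4.8 − 0.9) = ln(7.644) / 3.9 = 2.0340 / 3.9 = 0.5215 km⁻¹

0.000522 m⁻¹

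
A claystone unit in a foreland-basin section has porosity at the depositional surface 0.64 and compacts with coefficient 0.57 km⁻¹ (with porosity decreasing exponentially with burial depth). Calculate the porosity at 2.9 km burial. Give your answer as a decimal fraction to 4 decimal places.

φ = φ₀·exp(−k·z) = 0.64 × exp(−0.57 × 2.9) = 0.64 × exp(−1.653)
  = 0.64 × 0.1915 = 0.1225

0.1225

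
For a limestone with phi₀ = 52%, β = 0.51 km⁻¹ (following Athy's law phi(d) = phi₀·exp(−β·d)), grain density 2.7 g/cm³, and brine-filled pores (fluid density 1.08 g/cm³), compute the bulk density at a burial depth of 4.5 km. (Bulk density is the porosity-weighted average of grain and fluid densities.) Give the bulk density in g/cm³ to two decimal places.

Porosity at depth: phi = 0.52·exp(−0.51×4.5) = 0.52×0.1008 = 0.0524
Bulk density: ρ_b = (1−phi)ρ_g + phi·ρ_f = 0.9476×2.7 + 0.0524×1.08
       = 2.559 + 0.057 = 2.615 g/cm³

2.62 g/cm³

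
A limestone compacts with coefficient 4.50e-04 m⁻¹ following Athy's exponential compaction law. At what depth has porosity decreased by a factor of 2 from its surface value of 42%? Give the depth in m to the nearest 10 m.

Working in km (1 km = 1000 m; β in km⁻¹ = β in m⁻¹ × 1000):
phi/phi₀ = 1/2 ⇒ exp(−β·Z) = 1/2 ⇒ Z = ln(2) / β
Z = 0.6931 / 0.45 = 1.540 km

1540 m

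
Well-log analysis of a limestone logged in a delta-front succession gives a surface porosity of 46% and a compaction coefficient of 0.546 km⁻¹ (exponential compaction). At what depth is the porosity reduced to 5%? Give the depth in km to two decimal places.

Invert Athy's law: Z = ln(phi₀/phi) / k
Z = ln(0.46/0.05) / 0.546 = ln(9.2) / 0.546 = 2.2192 / 0.546 = 4.064 km

4.06 km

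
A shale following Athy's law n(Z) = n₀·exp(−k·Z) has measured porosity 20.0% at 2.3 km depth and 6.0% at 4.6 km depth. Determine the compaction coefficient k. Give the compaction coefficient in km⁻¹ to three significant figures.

Athy: n(Z) = n₀ e^(−kZ) ⇒ n₁/n₂ = e^{k(Z₂−Z₁)} ⇒ k = ln(n₁/n₂)/(Z₂−Z₁)
k = ln(0.2/0.06) / (4.6 − 2.3) = ln(3.333) / 2.3 = 1.2040 / 2.3 = 0.5235 km⁻¹

0.523 km⁻¹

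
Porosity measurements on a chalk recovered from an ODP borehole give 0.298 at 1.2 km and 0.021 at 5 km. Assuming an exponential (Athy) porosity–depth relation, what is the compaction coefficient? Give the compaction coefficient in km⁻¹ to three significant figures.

0.698 km⁻¹

Athy: φ(d) = φ₀ e^(−kd) ⇒ φ₁/φ₂ = e^{k(d₂−d₁)} ⇒ k = ln(φ₁/φ₂)/(d₂−d₁)
k = ln(0.298/0.021) / (5 − 1.2) = ln(14.19) / 3.8 = 2.6526 / 3.8 = 0.698 km⁻¹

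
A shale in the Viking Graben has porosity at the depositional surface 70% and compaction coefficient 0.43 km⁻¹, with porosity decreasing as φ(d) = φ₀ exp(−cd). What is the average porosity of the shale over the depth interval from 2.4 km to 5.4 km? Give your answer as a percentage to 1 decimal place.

⟨φ⟩ = (1/(d₂−d₁)) ∫ φ₀ e^(−cd) dd = φ₀·(e^(−c·d₁) − e^(−c·d₂)) / (c·(d₂−d₁))
e^(−0.43×2.4) = 0.3563; e^(−0.43×5.4) = 0.0981
⟨φ⟩ = 0.7 × (0.3563 − 0.0981) / (0.43 × 3) = 0.7 × 0.2002 = 0.1401

14.0%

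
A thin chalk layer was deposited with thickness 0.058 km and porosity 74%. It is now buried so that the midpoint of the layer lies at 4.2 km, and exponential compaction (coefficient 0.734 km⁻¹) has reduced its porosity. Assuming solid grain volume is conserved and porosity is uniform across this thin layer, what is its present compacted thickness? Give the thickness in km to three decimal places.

Porosity at 4.2 km: phi = 0.74·exp(−0.734×4.2) = 0.0339
Solid-volume conservation: h(1−phi) = h₀(1−phi₀) ⇒ h = h₀·(1−phi₀)/(1−phi)
h = 0.058 × (1 − 0.74)/(1 − 0.0339) = 0.058 × 0.2691 = 0.0156 km

0.016 km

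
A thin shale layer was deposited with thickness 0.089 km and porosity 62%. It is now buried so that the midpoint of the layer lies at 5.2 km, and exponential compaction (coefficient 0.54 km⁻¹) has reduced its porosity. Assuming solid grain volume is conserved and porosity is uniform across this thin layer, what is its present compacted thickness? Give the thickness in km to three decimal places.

0.035 km

Porosity at 5.2 km: phi = 0.62·exp(−0.54×5.2) = 0.0374
Solid-volume conservation: h(1−phi) = h₀(1−phi₀) ⇒ h = h₀·(1−phi₀)/(1−phi)
h = 0.089 × (1 − 0.62)/(1 − 0.0374) = 0.089 × 0.3948 = 0.0351 km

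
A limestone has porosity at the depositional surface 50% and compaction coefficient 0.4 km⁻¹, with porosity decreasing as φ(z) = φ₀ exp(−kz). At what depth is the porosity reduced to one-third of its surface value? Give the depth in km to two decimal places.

φ/φ₀ = 1/3 ⇒ exp(−k·z) = 1/3 ⇒ z = ln(3) / k
z = 1.0986 / 0.4 = 2.747 km

2.75 km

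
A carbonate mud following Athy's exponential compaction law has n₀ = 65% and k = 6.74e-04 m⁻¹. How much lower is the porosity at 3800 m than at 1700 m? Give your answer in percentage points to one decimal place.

15.6 percentage points

Working in km (1 km = 1000 m; k in km⁻¹ = k in m⁻¹ × 1000):
n(1.7) = 0.65·e^(−0.674×1.7) = 0.2067
n(3.8) = 0.65·e^(−0.674×3.8) = 0.0502
Δn = 0.2067 − 0.0502 = 0.1565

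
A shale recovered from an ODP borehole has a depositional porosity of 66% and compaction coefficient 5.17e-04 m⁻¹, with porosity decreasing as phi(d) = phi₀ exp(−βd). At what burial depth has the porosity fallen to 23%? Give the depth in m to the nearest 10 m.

2040 m

Working in km (1 km = 1000 m; β in km⁻¹ = β in m⁻¹ × 1000):
Invert Athy's law: d = ln(phi₀/phi) / β
d = ln(0.66/0.23) / 0.517 = ln(2.87) / 0.517 = 1.0542 / 0.517 = 2.039 km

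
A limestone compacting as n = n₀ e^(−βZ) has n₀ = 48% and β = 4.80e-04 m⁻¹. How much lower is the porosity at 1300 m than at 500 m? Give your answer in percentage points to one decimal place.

Working in km (1 km = 1000 m; β in km⁻¹ = β in m⁻¹ × 1000):
n(0.5) = 0.48·e^(−0.48×0.5) = 0.3776
n(1.3) = 0.48·e^(−0.48×1.3) = 0.2572
Δn = 0.3776 − 0.2572 = 0.1204

12.0 percentage points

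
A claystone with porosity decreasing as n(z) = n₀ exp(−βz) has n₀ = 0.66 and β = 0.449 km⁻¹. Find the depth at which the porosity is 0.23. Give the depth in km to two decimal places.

Invert Athy's law: z = ln(n₀/n) / β
z = ln(0.66/0.23) / 0.449 = ln(2.87) / 0.449 = 1.0542 / 0.449 = 2.348 km

2.35 km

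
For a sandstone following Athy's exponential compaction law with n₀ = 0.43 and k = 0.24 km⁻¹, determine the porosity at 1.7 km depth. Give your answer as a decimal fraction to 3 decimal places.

0.286

n = n₀·exp(−k·d) = 0.43 × exp(−0.24 × 1.7) = 0.43 × exp(−0.408)
  = 0.43 × 0.6650 = 0.2859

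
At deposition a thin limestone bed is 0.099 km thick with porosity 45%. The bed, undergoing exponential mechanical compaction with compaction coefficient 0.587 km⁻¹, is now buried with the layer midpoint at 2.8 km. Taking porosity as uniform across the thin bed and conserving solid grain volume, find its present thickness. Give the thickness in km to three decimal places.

Porosity at 2.8 km: n = 0.45·exp(−0.587×2.8) = 0.0870
Solid-volume conservation: h(1−n) = h₀(1−n₀) ⇒ h = h₀·(1−n₀)/(1−n)
h = 0.099 × (1 − 0.45)/(1 − 0.0870) = 0.099 × 0.6024 = 0.0596 km

0.060 km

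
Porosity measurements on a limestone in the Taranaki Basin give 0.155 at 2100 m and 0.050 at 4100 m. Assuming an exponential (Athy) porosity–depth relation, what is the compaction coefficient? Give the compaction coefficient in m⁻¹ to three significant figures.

0.000566 m⁻¹

Working in km (1 km = 1000 m; c in km⁻¹ = c in m⁻¹ × 1000):
Athy: n(Z) = n₀ e^(−cZ) ⇒ n₁/n₂ = e^{c(Z₂−Z₁)} ⇒ c = ln(n₁/n₂)/(Z₂−Z₁)
c = ln(0.155/0.05) / (4.1 − 2.1) = ln(3.1) / 2 = 1.1314 / 2 = 0.5657 km⁻¹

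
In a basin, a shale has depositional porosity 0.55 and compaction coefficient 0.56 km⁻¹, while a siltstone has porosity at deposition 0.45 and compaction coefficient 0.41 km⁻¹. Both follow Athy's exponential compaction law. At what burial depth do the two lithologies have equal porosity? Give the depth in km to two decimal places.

1.34 km

Set n₀ₐ e^(−βₐd) = n₀ᵦ e^(−βᵦd) ⇒ ln(n₀ₐ/n₀ᵦ) = (βₐ − βᵦ)·d
d = ln(0.55/0.45) / (0.56 − 0.41) = 0.2007 / 0.15 = 1.338 km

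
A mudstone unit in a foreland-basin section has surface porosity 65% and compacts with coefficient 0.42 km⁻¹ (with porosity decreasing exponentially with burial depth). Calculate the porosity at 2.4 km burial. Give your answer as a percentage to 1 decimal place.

n = n₀·exp(−k·Z) = 0.65 × exp(−0.42 × 2.4) = 0.65 × exp(−1.008)
  = 0.65 × 0.3649 = 0.2372

23.7%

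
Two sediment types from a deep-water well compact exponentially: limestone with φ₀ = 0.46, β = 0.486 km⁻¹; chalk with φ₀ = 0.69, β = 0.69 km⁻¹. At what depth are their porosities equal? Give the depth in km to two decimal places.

Set φ₀ₐ e^(−βₐZ) = φ₀ᵦ e^(−βᵦZ) ⇒ ln(φ₀ₐ/φ₀ᵦ) = (βₐ − βᵦ)·Z
Z = ln(0.46/0.69) / (0.486 − 0.69) = -0.4055 / -0.204 = 1.988 km

1.99 km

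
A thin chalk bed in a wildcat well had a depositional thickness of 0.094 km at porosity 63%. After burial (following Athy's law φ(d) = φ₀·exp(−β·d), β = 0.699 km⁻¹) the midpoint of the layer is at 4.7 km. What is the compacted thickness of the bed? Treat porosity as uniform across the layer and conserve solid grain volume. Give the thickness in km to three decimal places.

Porosity at 4.7 km: φ = 0.63·exp(−0.699×4.7) = 0.0236
Solid-volume conservation: h(1−φ) = h₀(1−φ₀) ⇒ h = h₀·(1−φ₀)/(1−φ)
h = 0.094 × (1 − 0.63)/(1 − 0.0236) = 0.094 × 0.3789 = 0.0356 km

0.036 km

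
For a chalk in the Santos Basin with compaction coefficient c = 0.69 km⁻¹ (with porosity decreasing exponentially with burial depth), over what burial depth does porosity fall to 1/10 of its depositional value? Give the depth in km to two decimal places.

3.34 km

phi/phi₀ = 1/10 ⇒ exp(−c·d) = 1/10 ⇒ d = ln(10) / c
d = 2.3026 / 0.69 = 3.337 km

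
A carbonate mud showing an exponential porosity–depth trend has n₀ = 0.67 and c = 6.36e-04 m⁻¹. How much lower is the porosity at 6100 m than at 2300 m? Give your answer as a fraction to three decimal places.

Working in km (1 km = 1000 m; c in km⁻¹ = c in m⁻¹ × 1000):
n(2.3) = 0.67·e^(−0.636×2.3) = 0.1552
n(6.1) = 0.67·e^(−0.636×6.1) = 0.0138
Δn = 0.1552 − 0.0138 = 0.1413

0.141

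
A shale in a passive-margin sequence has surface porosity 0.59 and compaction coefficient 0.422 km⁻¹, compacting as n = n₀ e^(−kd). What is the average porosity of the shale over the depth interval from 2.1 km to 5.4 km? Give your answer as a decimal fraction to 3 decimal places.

⟨n⟩ = (1/(d₂−d₁)) ∫ n₀ e^(−kd) dd = n₀·(e^(−k·d₁) − e^(−k·d₂)) / (k·(d₂−d₁))
e^(−0.422×2.1) = 0.4122; e^(−0.422×5.4) = 0.1024
⟨n⟩ = 0.59 × (0.4122 − 0.1024) / (0.422 × 3.3) = 0.59 × 0.2225 = 0.1313

0.131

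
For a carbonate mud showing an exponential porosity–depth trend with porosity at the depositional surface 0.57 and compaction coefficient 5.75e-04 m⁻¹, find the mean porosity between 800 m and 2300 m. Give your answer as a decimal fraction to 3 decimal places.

0.241

Working in km (1 km = 1000 m; β in km⁻¹ = β in m⁻¹ × 1000):
⟨phi⟩ = (1/(z₂−z₁)) ∫ phi₀ e^(−βz) dz = phi₀·(e^(−β·z₁) − e^(−β·z₂)) / (β·(z₂−z₁))
e^(−0.575×0.8) = 0.6313; e^(−0.575×2.3) = 0.2665
⟨phi⟩ = 0.57 × (0.6313 − 0.2665) / (0.575 × 1.5) = 0.57 × 0.4230 = 0.2411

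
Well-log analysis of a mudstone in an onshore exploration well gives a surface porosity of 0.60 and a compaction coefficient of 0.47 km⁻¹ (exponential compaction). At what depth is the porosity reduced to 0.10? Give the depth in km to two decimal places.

3.81 km

Invert Athy's law: z = ln(n₀/n) / β
z = ln(0.6/0.1) / 0.47 = ln(6) / 0.47 = 1.7918 / 0.47 = 3.812 km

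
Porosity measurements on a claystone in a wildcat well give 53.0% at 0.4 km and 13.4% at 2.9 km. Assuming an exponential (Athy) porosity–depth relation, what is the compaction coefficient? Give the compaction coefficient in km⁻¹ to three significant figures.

Athy: phi(d) = phi₀ e^(−βd) ⇒ phi₁/phi₂ = e^{β(d₂−d₁)} ⇒ β = ln(phi₁/phi₂)/(d₂−d₁)
β = ln(0.53/0.134) / (2.9 − 0.4) = ln(3.955) / 2.5 = 1.3750 / 2.5 = 0.55 km⁻¹

0.550 km⁻¹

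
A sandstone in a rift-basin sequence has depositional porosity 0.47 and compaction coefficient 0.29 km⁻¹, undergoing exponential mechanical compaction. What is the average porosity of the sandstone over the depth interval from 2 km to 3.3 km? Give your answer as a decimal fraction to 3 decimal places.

⟨φ⟩ = (1/(Z₂−Z₁)) ∫ φ₀ e^(−βZ) dZ = φ₀·(e^(−β·Z₁) − e^(−β·Z₂)) / (β·(Z₂−Z₁))
e^(−0.29×2) = 0.5599; e^(−0.29×3.3) = 0.3840
⟨φ⟩ = 0.47 × (0.5599 − 0.3840) / (0.29 × 1.3) = 0.47 × 0.4665 = 0.2192

0.219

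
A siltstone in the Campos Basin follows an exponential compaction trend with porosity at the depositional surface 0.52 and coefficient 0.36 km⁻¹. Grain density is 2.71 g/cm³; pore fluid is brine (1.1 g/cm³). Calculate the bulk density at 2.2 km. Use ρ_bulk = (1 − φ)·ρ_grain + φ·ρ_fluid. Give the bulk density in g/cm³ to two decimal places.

2.33 g/cm³

Porosity at depth: phi = 0.52·exp(−0.36×2.2) = 0.52×0.4529 = 0.2355
Bulk density: ρ_b = (1−phi)ρ_g + phi·ρ_f = 0.7645×2.71 + 0.2355×1.1
       = 2.072 + 0.259 = 2.331 g/cm³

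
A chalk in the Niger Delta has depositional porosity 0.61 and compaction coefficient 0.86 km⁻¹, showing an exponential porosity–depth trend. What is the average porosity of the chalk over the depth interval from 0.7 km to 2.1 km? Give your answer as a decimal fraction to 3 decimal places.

0.194

⟨φ⟩ = (1/(Z₂−Z₁)) ∫ φ₀ e^(−kZ) dZ = φ₀·(e^(−k·Z₁) − e^(−k·Z₂)) / (k·(Z₂−Z₁))
e^(−0.86×0.7) = 0.5477; e^(−0.86×2.1) = 0.1643
⟨φ⟩ = 0.61 × (0.5477 − 0.1643) / (0.86 × 1.4) = 0.61 × 0.3184 = 0.1943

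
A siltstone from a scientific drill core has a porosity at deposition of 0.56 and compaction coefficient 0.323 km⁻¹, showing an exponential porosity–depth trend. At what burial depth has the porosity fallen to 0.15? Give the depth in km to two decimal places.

Invert Athy's law: z = ln(φ₀/φ) / β
z = ln(0.56/0.15) / 0.323 = ln(3.733) / 0.323 = 1.3173 / 0.323 = 4.078 km

4.08 km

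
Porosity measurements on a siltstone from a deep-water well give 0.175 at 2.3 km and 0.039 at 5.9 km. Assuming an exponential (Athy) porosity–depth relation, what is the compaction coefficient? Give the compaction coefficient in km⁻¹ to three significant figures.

0.417 km⁻¹

Athy: phi(Z) = phi₀ e^(−βZ) ⇒ phi₁/phi₂ = e^{β(Z₂−Z₁)} ⇒ β = ln(phi₁/phi₂)/(Z₂−Z₁)
β = ln(0.175/0.039) / (5.9 − 2.3) = ln(4.487) / 3.6 = 1.5012 / 3.6 = 0.417 km⁻¹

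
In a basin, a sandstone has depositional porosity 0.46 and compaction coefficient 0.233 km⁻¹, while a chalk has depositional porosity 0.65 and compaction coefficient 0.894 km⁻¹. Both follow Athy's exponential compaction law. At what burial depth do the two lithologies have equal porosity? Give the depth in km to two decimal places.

0.52 km

Set phi₀ₐ e^(−βₐz) = phi₀ᵦ e^(−βᵦz) ⇒ ln(phi₀ₐ/phi₀ᵦ) = (βₐ − βᵦ)·z
z = ln(0.46/0.65) / (0.233 − 0.894) = -0.3457 / -0.661 = 0.523 km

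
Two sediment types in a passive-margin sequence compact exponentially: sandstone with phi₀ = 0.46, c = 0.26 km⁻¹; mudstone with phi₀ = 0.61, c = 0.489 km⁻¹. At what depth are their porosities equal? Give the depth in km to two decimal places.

Set phi₀ₐ e^(−cₐZ) = phi₀ᵦ e^(−cᵦZ) ⇒ ln(phi₀ₐ/phi₀ᵦ) = (cₐ − cᵦ)·Z
Z = ln(0.46/0.61) / (0.26 − 0.489) = -0.2822 / -0.229 = 1.232 km

1.23 km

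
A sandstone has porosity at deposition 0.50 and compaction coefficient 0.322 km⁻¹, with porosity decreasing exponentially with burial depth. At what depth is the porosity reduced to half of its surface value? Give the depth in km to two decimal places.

2.15 km

φ/φ₀ = 1/2 ⇒ exp(−β·z) = 1/2 ⇒ z = ln(2) / β
z = 0.6931 / 0.322 = 2.153 km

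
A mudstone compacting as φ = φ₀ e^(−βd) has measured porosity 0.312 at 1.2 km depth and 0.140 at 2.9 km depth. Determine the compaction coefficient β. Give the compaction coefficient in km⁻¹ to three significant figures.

0.471 km⁻¹

Athy: φ(d) = φ₀ e^(−βd) ⇒ φ₁/φ₂ = e^{β(d₂−d₁)} ⇒ β = ln(φ₁/φ₂)/(d₂−d₁)
β = ln(0.312/0.14) / (2.9 − 1.2) = ln(2.229) / 1.7 = 0.8014 / 1.7 = 0.4714 km⁻¹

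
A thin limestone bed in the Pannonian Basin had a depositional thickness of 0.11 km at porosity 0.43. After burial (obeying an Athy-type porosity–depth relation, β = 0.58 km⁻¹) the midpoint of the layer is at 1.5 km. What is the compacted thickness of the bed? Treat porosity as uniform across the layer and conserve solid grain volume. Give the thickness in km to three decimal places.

Porosity at 1.5 km: n = 0.43·exp(−0.58×1.5) = 0.1801
Solid-volume conservation: h(1−n) = h₀(1−n₀) ⇒ h = h₀·(1−n₀)/(1−n)
h = 0.11 × (1 − 0.43)/(1 − 0.1801) = 0.11 × 0.6952 = 0.0765 km

0.076 km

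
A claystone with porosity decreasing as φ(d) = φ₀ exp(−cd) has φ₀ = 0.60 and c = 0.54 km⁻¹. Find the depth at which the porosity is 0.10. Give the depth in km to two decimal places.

Invert Athy's law: d = ln(φ₀/φ) / c
d = ln(0.6/0.1) / 0.54 = ln(6) / 0.54 = 1.7918 / 0.54 = 3.318 km

3.32 km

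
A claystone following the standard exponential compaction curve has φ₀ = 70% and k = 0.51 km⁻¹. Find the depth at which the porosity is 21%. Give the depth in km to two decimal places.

2.36 km

Invert Athy's law: d = ln(φ₀/φ) / k
d = ln(0.7/0.21) / 0.51 = ln(3.333) / 0.51 = 1.2040 / 0.51 = 2.361 km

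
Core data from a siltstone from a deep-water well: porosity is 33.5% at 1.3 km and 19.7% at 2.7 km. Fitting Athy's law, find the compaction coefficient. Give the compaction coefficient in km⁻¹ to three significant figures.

0.379 km⁻¹

Athy: φ(z) = φ₀ e^(−kz) ⇒ φ₁/φ₂ = e^{k(z₂−z₁)} ⇒ k = ln(φ₁/φ₂)/(z₂−z₁)
k = ln(0.335/0.197) / (2.7 − 1.3) = ln(1.701) / 1.4 = 0.5309 / 1.4 = 0.3792 km⁻¹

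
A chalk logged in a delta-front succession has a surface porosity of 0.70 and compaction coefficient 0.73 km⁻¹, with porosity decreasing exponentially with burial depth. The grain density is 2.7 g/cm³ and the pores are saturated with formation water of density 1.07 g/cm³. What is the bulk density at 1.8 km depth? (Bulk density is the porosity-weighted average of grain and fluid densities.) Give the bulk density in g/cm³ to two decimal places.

2.39 g/cm³

Porosity at depth: φ = 0.7·exp(−0.73×1.8) = 0.7×0.2687 = 0.1881
Bulk density: ρ_b = (1−φ)ρ_g + φ·ρ_f = 0.8119×2.7 + 0.1881×1.07
       = 2.192 + 0.201 = 2.393 g/cm³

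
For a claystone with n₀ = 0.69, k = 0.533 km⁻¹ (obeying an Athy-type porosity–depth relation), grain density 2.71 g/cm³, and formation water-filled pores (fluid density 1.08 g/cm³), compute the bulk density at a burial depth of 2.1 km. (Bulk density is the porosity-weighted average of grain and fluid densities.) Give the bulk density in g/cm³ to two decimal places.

2.34 g/cm³

Porosity at depth: n = 0.69·exp(−0.533×2.1) = 0.69×0.3265 = 0.2253
Bulk density: ρ_b = (1−n)ρ_g + n·ρ_f = 0.7747×2.71 + 0.2253×1.08
       = 2.099 + 0.243 = 2.343 g/cm³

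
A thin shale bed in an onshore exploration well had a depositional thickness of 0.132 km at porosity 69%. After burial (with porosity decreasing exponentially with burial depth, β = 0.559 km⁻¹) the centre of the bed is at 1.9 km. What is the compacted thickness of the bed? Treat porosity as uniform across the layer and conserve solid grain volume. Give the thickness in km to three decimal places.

Porosity at 1.9 km: n = 0.69·exp(−0.559×1.9) = 0.2386
Solid-volume conservation: h(1−n) = h₀(1−n₀) ⇒ h = h₀·(1−n₀)/(1−n)
h = 0.132 × (1 − 0.69)/(1 − 0.2386) = 0.132 × 0.4071 = 0.0537 km

0.054 km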